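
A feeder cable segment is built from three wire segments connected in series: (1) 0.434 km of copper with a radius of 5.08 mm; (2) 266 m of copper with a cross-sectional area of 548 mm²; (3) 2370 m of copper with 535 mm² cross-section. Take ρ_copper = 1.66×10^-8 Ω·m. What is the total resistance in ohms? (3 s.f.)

Seg 1: A = πr² = π(5.0800e-03 m)² = 8.107e-05 m²
R_1 = (1.66×10^-8)(434)/(8.107e-05) = 0.08886 Ω
Seg 2: A = 548 mm² = 5.480e-04 m²
R_2 = (1.66×10^-8)(266)/(5.480e-04) = 0.008058 Ω
Seg 3: A = 535 mm² = 5.350e-04 m²
R_3 = (1.66×10^-8)(2370)/(5.350e-04) = 0.07354 Ω
R_total = R_1 + R_2 + R_3 = 0.170 Ω

0.170 Ω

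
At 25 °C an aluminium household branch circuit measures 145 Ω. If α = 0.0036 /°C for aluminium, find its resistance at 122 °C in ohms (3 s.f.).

ΔT = 122 − 25 = 97 °C
R = R₀(1 + αΔT) = 145 × (1 + 0.0036×97) = 145 × 1.349 = 196 Ω

196 Ω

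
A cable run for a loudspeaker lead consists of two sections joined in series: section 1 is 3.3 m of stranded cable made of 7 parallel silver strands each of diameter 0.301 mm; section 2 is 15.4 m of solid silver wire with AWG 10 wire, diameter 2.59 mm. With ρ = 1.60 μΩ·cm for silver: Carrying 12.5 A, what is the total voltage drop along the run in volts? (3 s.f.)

ρ = 1.60 μΩ·cm = 1.60×10^-8 Ω·m
Section 1: A_strand = π(1.5050e-04)² = 7.116e-08 m²; R₁ = ρL/(N·A_s) = (1.60×10^-8)(3.3)/(7×7.116e-08) = 0.106 Ω
Section 2: A = π(2.59/2 mm)² = π(1.2950e-03 m)² = 5.269e-06 m²
R₂ = (1.60×10^-8)(15.4)/(5.269e-06) = 0.04677 Ω
R = R₁ + R₂ = 0.1528 Ω
V = IR = 12.5 × 0.1528 = 1.91 V

1.91 V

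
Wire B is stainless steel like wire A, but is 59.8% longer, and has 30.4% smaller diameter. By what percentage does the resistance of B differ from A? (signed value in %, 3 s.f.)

R ∝ L/d², so R_B/R_A = (1 + 59.8/100) × (1 − 30.4/100)⁻²
= 1.598 × 2.064 = 3.299
(R_B − R_A)/R_A = 3.299 − 1 = 230%

230%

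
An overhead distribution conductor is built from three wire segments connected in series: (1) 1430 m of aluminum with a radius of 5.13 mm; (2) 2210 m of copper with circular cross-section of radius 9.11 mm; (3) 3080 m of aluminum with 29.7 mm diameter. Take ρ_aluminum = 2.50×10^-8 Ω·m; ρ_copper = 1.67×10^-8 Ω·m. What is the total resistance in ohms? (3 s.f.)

0.685 Ω

Seg 1: A = πr² = π(5.1300e-03 m)² = 8.268e-05 m²
R_1 = (2.50×10^-8)(1430)/(8.268e-05) = 0.4324 Ω
Seg 2: A = πr² = π(9.1100e-03 m)² = 2.607e-04 m²
R_2 = (1.67×10^-8)(2210)/(2.607e-04) = 0.1416 Ω
Seg 3: A = π(d/2)² = π(1.4850e-02 m)² = 6.928e-04 m²
R_3 = (2.50×10^-8)(3080)/(6.928e-04) = 0.1111 Ω
R_total = R_1 + R_2 + R_3 = 0.685 Ω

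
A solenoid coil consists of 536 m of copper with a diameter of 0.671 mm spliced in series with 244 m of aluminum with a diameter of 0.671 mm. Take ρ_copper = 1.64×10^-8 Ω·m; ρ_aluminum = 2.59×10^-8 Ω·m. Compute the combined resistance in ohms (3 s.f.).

Segment 1: A = π(d/2)² = π(3.3550e-04 m)² = 3.536e-07 m²
R₁ = ρL/A = (1.64×10^-8)(536)/(3.536e-07) = 24.86 Ω
R₂ = (2.59×10^-8)(244)/(3.536e-07) = 17.87 Ω
R = R₁ + R₂ = 42.7 Ω

42.7 Ω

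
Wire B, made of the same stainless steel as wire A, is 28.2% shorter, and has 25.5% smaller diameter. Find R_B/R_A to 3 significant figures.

1.29

R ∝ L/d², so R_B/R_A = (1 − 28.2/100) × (1 − 25.5/100)⁻²
= 0.718 × 1.802 = 1.29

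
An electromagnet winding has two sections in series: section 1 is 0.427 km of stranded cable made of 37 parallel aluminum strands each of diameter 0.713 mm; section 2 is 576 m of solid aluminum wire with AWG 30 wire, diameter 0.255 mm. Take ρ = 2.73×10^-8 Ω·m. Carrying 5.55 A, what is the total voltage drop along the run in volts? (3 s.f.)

Section 1: A_strand = π(3.5650e-04)² = 3.993e-07 m²; R₁ = ρL/(N·A_s) = (2.73×10^-8)(427)/(37×3.993e-07) = 0.7891 Ω
Section 2: A = π(0.255/2 mm)² = π(1.2750e-04 m)² = 5.107e-08 m²
R₂ = (2.73×10^-8)(576)/(5.107e-08) = 307.9 Ω
R = R₁ + R₂ = 308.7 Ω
V = IR = 5.55 × 308.7 = 1710 V

1710 V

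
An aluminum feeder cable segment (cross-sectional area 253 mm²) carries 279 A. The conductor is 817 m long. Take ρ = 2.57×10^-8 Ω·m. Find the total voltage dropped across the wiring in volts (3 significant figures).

23.2 V

A = 253 mm² = 2.530e-04 m²
R = ρL/A = (2.57×10^-8)(817)/(2.530e-04) = 0.08299 Ω
V = IR = 279 × 0.08299 = 23.2 V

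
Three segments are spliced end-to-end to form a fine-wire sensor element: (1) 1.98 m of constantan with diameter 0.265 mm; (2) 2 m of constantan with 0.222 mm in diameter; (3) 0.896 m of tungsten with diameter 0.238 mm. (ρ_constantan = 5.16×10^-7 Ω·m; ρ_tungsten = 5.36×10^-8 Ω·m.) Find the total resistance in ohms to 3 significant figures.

46.3 Ω

Seg 1: A = π(d/2)² = π(1.3250e-04 m)² = 5.515e-08 m²
R_1 = (5.16×10^-7)(1.98)/(5.515e-08) = 18.52 Ω
Seg 2: A = π(d/2)² = π(1.1100e-04 m)² = 3.871e-08 m²
R_2 = (5.16×10^-7)(2)/(3.871e-08) = 26.66 Ω
Seg 3: A = π(d/2)² = π(1.1900e-04 m)² = 4.449e-08 m²
R_3 = (5.36×10^-8)(0.896)/(4.449e-08) = 1.08 Ω
R_total = R_1 + R_2 + R_3 = 46.3 Ω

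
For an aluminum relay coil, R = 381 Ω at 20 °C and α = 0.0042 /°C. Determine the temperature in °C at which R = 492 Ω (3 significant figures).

R = R₀(1 + α(T − T₀)) ⇒ T = T₀ + (R/R₀ − 1)/α
T = 20 + (492/381 − 1)/0.0042 = 20 + (0.2913)/0.0042 = 89.4 °C

89.4 °C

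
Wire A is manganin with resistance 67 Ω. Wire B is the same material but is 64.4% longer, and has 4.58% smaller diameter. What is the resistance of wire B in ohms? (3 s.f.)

121 Ω

R ∝ L/d², so R_B/R_A = (1 + 64.4/100) × (1 − 4.58/100)⁻²
= 1.644 × 1.098 = 1.806
R_B = 1.806 × 67 = 121 Ω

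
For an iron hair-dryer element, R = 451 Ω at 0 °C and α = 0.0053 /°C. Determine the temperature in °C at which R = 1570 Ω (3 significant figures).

R = R₀(1 + α(T − T₀)) ⇒ T = T₀ + (R/R₀ − 1)/α
T = 0 + (1570/451 − 1)/0.0053 = 0 + (2.481)/0.0053 = 468 °C

468 °C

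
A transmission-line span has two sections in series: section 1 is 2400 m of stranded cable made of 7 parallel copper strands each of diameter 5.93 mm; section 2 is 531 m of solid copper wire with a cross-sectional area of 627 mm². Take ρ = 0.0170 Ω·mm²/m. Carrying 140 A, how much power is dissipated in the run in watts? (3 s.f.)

ρ = 0.0170 Ω·mm²/m = 1.70×10^-8 Ω·m
Section 1: A_strand = π(2.9650e-03)² = 2.762e-05 m²; R₁ = ρL/(N·A_s) = (1.70×10^-8)(2400)/(7×2.762e-05) = 0.211 Ω
Section 2: A = 627 mm² = 6.270e-04 m²
R₂ = (1.70×10^-8)(531)/(6.270e-04) = 0.0144 Ω
R = R₁ + R₂ = 0.2254 Ω
P = I²R = (140)² × 0.2254 = 4420 W

4420 W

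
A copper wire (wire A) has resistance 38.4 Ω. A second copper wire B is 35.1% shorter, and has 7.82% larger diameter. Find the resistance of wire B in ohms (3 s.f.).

21.4 Ω

R ∝ L/d², so R_B/R_A = (1 − 35.1/100) × (1 + 7.82/100)⁻²
= 0.649 × 0.8602 = 0.5583
R_B = 0.5583 × 38.4 = 21.4 Ω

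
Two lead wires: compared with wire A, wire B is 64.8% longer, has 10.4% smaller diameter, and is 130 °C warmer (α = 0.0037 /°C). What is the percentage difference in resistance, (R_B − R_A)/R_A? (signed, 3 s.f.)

204%

R ∝ ρL/d² with ρ ∝ (1+αΔT), so R_B/R_A = (1 + 64.8/100) × (1 − 10.4/100)⁻² × (1 + 0.0037×130)
= 1.648 × 1.246 × 1.481 = 3.04
(R_B − R_A)/R_A = 3.04 − 1 = 204%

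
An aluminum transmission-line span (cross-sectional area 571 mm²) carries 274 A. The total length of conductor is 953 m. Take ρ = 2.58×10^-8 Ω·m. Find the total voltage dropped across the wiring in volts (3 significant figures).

A = 571 mm² = 5.710e-04 m²
R = ρL/A = (2.58×10^-8)(953)/(5.710e-04) = 0.04306 Ω
V = IR = 274 × 0.04306 = 11.8 V

11.8 V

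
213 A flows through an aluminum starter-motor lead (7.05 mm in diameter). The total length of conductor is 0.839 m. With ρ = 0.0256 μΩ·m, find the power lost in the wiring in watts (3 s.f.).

25.0 W

ρ = 0.0256 μΩ·m = 2.56×10^-8 Ω·m
A = π(d/2)² = π(3.5250e-03 m)² = 3.904e-05 m²
R = ρL/A = (2.56×10^-8)(0.839)/(3.904e-05) = 5.502×10^-4 Ω
P = I²R = (213)² × 5.502×10^-4 = 25.0 W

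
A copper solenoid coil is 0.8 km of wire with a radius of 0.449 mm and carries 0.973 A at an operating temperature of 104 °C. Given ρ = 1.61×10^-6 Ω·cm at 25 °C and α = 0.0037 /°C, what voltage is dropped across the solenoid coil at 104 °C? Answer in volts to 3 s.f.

ρ = 1.61×10^-6 Ω·cm = 1.61×10^-8 Ω·m
A = πr² = π(4.4900e-04 m)² = 6.333e-07 m²
R₍25₎ = ρL/A = (1.61×10^-8)(800)/(6.333e-07) = 20.34 Ω
R₍104₎ = R₍25₎(1 + αΔT) = 20.34 × (1 + 0.0037×79) = 26.28 Ω
V = IR = 0.973 × 26.28 = 25.6 V

25.6 V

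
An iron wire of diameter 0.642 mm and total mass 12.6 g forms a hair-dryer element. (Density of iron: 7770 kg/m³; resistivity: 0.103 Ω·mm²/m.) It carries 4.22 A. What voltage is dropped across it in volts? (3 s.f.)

6.73 V

ρ = 0.103 Ω·mm²/m = 1.03×10^-7 Ω·m
A = π(d/2)² = π(3.2100e-04 m)² = 3.2371e-07 m²
L = m/(density·A) = 0.0126/(7770×3.2371e-07) = 5.009 m
R = ρL/A = (1.03×10^-7)(5.009)/(3.2371e-07) = 1.594 Ω
V = IR = 4.22 × 1.594 = 6.73 V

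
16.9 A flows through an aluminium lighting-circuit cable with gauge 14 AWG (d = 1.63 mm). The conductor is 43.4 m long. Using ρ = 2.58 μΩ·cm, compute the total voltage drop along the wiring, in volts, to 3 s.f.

9.07 V

ρ = 2.58 μΩ·cm = 2.58×10^-8 Ω·m
A = π(1.63/2 mm)² = π(8.1500e-04 m)² = 2.087e-06 m²
R = ρL/A = (2.58×10^-8)(43.4)/(2.087e-06) = 0.5366 Ω
V = IR = 16.9 × 0.5366 = 9.07 V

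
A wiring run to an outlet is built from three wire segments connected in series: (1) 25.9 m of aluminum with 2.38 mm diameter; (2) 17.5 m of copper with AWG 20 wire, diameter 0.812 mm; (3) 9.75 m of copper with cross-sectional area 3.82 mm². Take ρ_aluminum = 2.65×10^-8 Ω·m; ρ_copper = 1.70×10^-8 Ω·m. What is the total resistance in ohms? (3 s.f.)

Seg 1: A = π(d/2)² = π(1.1900e-03 m)² = 4.449e-06 m²
R_1 = (2.65×10^-8)(25.9)/(4.449e-06) = 0.1543 Ω
Seg 2: A = π(0.812/2 mm)² = π(4.0600e-04 m)² = 5.178e-07 m²
R_2 = (1.70×10^-8)(17.5)/(5.178e-07) = 0.5745 Ω
Seg 3: A = 3.82 mm² = 3.820e-06 m²
R_3 = (1.70×10^-8)(9.75)/(3.820e-06) = 0.04339 Ω
R_total = R_1 + R_2 + R_3 = 0.772 Ω

0.772 Ω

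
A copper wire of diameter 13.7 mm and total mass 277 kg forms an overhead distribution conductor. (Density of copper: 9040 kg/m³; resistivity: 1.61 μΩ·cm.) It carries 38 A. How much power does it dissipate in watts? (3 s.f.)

32.8 W

ρ = 1.61 μΩ·cm = 1.61×10^-8 Ω·m
A = π(d/2)² = π(6.8500e-03 m)² = 1.4741e-04 m²
L = m/(density·A) = 277/(9040×1.4741e-04) = 207.9 m
R = ρL/A = (1.61×10^-8)(207.9)/(1.4741e-04) = 0.0227 Ω
P = I²R = (38)² × 0.0227 = 32.8 W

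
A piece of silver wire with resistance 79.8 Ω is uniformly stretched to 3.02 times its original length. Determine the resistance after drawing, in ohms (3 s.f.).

728 Ω

Volume constant ⇒ A' = A/k with k = 3.02. R' = ρ(kL)/(A/k) = k²R.
R' = 9.12 × 79.8 = 728 Ω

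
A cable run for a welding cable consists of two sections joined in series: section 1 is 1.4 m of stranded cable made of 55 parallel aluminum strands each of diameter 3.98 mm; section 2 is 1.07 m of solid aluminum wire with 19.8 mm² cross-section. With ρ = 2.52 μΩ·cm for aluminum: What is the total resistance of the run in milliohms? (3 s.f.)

1.41 mΩ

ρ = 2.52 μΩ·cm = 2.52×10^-8 Ω·m
Section 1: A_strand = π(1.9900e-03)² = 1.244e-05 m²; R₁ = ρL/(N·A_s) = (2.52×10^-8)(1.4)/(55×1.244e-05) = 5.156×10^-5 Ω
Section 2: A = 19.8 mm² = 1.980e-05 m²
R₂ = (2.52×10^-8)(1.07)/(1.980e-05) = 0.001362 Ω
R = R₁ + R₂ = 1.41 mΩ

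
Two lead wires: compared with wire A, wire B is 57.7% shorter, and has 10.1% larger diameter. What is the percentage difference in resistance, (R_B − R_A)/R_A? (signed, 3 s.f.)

-65.1%

R ∝ L/d², so R_B/R_A = (1 − 57.7/100) × (1 + 10.1/100)⁻²
= 0.423 × 0.8249 = 0.3489
(R_B − R_A)/R_A = 0.3489 − 1 = -65.1%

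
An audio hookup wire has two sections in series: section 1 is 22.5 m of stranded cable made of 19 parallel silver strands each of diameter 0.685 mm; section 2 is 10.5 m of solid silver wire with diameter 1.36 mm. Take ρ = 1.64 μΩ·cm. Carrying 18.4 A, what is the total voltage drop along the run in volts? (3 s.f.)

3.15 V

ρ = 1.64 μΩ·cm = 1.64×10^-8 Ω·m
Section 1: A_strand = π(3.4250e-04)² = 3.685e-07 m²; R₁ = ρL/(N·A_s) = (1.64×10^-8)(22.5)/(19×3.685e-07) = 0.0527 Ω
Section 2: A = π(d/2)² = π(6.8000e-04 m)² = 1.453e-06 m²
R₂ = (1.64×10^-8)(10.5)/(1.453e-06) = 0.1185 Ω
R = R₁ + R₂ = 0.1712 Ω
V = IR = 18.4 × 0.1712 = 3.15 V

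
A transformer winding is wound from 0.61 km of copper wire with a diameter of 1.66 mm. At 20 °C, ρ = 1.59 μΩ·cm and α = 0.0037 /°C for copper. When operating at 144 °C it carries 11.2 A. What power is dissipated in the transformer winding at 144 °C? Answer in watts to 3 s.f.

820 W

ρ = 1.59 μΩ·cm = 1.59×10^-8 Ω·m
A = π(d/2)² = π(8.3000e-04 m)² = 2.164e-06 m²
R₍20₎ = ρL/A = (1.59×10^-8)(610)/(2.164e-06) = 4.481 Ω
R₍144₎ = R₍20₎(1 + αΔT) = 4.481 × (1 + 0.0037×124) = 6.538 Ω
P = I²R = (11.2)² × 6.538 = 820 W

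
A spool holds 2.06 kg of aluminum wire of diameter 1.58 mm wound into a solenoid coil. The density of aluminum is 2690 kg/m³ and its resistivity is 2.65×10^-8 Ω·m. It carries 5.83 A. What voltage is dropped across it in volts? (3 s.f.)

A = π(d/2)² = π(7.9000e-04 m)² = 1.9607e-06 m²
L = m/(density·A) = 2.06/(2690×1.9607e-06) = 390.6 m
R = ρL/A = (2.65×10^-8)(390.6)/(1.9607e-06) = 5.279 Ω
V = IR = 5.83 × 5.279 = 30.8 V

30.8 V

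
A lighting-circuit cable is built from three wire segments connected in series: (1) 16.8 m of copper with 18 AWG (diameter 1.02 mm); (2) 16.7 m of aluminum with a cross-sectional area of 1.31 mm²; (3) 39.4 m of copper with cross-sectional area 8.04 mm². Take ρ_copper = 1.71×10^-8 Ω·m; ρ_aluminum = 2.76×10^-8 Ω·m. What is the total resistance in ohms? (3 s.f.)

Seg 1: A = π(1.02/2 mm)² = π(5.1000e-04 m)² = 8.171e-07 m²
R_1 = (1.71×10^-8)(16.8)/(8.171e-07) = 0.3516 Ω
Seg 2: A = 1.31 mm² = 1.310e-06 m²
R_2 = (2.76×10^-8)(16.7)/(1.310e-06) = 0.3518 Ω
Seg 3: A = 8.04 mm² = 8.040e-06 m²
R_3 = (1.71×10^-8)(39.4)/(8.040e-06) = 0.0838 Ω
R_total = R_1 + R_2 + R_3 = 0.787 Ω

0.787 Ω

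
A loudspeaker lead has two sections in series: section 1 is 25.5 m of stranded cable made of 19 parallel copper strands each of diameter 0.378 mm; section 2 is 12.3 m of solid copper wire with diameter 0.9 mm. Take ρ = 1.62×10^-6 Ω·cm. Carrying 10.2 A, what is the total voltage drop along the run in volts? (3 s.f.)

5.17 V

ρ = 1.62×10^-6 Ω·cm = 1.62×10^-8 Ω·m
Section 1: A_strand = π(1.8900e-04)² = 1.122e-07 m²; R₁ = ρL/(N·A_s) = (1.62×10^-8)(25.5)/(19×1.122e-07) = 0.1937 Ω
Section 2: A = π(d/2)² = π(4.5000e-04 m)² = 6.362e-07 m²
R₂ = (1.62×10^-8)(12.3)/(6.362e-07) = 0.3132 Ω
R = R₁ + R₂ = 0.507 Ω
V = IR = 10.2 × 0.507 = 5.17 V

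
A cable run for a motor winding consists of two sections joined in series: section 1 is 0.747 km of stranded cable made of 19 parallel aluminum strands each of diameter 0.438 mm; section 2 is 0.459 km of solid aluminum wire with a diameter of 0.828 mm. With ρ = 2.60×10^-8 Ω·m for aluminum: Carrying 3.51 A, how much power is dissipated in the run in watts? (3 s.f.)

357 W

Section 1: A_strand = π(2.1900e-04)² = 1.507e-07 m²; R₁ = ρL/(N·A_s) = (2.60×10^-8)(747)/(19×1.507e-07) = 6.784 Ω
Section 2: A = π(d/2)² = π(4.1400e-04 m)² = 5.385e-07 m²
R₂ = (2.60×10^-8)(459)/(5.385e-07) = 22.16 Ω
R = R₁ + R₂ = 28.95 Ω
P = I²R = (3.51)² × 28.95 = 357 W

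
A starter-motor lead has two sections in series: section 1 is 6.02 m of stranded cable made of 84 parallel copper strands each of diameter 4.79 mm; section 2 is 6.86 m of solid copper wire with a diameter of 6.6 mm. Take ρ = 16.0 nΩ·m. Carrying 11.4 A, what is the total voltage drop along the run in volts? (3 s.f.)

ρ = 16.0 nΩ·m = 1.60×10^-8 Ω·m
Section 1: A_strand = π(2.3950e-03)² = 1.802e-05 m²; R₁ = ρL/(N·A_s) = (1.60×10^-8)(6.02)/(84×1.802e-05) = 6.363×10^-5 Ω
Section 2: A = π(d/2)² = π(3.3000e-03 m)² = 3.421e-05 m²
R₂ = (1.60×10^-8)(6.86)/(3.421e-05) = 0.003208 Ω
R = R₁ + R₂ = 0.003272 Ω
V = IR = 11.4 × 0.003272 = 0.0373 V

0.0373 V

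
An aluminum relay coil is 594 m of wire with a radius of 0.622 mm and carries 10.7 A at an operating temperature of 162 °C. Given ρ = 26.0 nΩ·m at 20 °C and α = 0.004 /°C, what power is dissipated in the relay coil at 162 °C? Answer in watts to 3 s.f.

2280 W

ρ = 26.0 nΩ·m = 2.60×10^-8 Ω·m
A = πr² = π(6.2200e-04 m)² = 1.215e-06 m²
R₍20₎ = ρL/A = (2.60×10^-8)(594)/(1.215e-06) = 12.71 Ω
R₍162₎ = R₍20₎(1 + αΔT) = 12.71 × (1 + 0.004×142) = 19.92 Ω
P = I²R = (10.7)² × 19.92 = 2280 W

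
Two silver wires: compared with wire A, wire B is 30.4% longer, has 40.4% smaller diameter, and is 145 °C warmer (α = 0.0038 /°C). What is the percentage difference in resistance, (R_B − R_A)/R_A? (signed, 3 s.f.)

469%

R ∝ ρL/d² with ρ ∝ (1+αΔT), so R_B/R_A = (1 + 30.4/100) × (1 − 40.4/100)⁻² × (1 + 0.0038×145)
= 1.304 × 2.815 × 1.551 = 5.694
(R_B − R_A)/R_A = 5.694 − 1 = 469%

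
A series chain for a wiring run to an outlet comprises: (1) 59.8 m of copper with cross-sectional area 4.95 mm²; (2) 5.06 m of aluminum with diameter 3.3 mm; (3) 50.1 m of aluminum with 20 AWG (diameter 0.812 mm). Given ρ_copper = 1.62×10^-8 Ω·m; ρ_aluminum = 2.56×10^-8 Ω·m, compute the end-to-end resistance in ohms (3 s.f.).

Seg 1: A = 4.95 mm² = 4.950e-06 m²
R_1 = (1.62×10^-8)(59.8)/(4.950e-06) = 0.1957 Ω
Seg 2: A = π(d/2)² = π(1.6500e-03 m)² = 8.553e-06 m²
R_2 = (2.56×10^-8)(5.06)/(8.553e-06) = 0.01515 Ω
Seg 3: A = π(0.812/2 mm)² = π(4.0600e-04 m)² = 5.178e-07 m²
R_3 = (2.56×10^-8)(50.1)/(5.178e-07) = 2.477 Ω
R_total = R_1 + R_2 + R_3 = 2.69 Ω

2.69 Ω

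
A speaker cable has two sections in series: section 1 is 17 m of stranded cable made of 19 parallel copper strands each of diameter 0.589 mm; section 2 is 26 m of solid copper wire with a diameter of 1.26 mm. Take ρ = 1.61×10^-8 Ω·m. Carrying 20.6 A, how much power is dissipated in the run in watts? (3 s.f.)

165 W

Section 1: A_strand = π(2.9450e-04)² = 2.725e-07 m²; R₁ = ρL/(N·A_s) = (1.61×10^-8)(17)/(19×2.725e-07) = 0.05287 Ω
Section 2: A = π(d/2)² = π(6.3000e-04 m)² = 1.247e-06 m²
R₂ = (1.61×10^-8)(26)/(1.247e-06) = 0.3357 Ω
R = R₁ + R₂ = 0.3886 Ω
P = I²R = (20.6)² × 0.3886 = 165 W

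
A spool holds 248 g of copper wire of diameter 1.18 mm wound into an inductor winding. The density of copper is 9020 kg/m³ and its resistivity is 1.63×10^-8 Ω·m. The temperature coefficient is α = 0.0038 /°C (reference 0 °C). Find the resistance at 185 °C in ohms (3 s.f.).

0.638 Ω

A = π(d/2)² = π(5.9000e-04 m)² = 1.0936e-06 m²
L = m/(density·A) = 0.248/(9020×1.0936e-06) = 25.14 m
R = ρL/A = (1.63×10^-8)(25.14)/(1.0936e-06) = 0.3747 Ω
R(185 °C) = 0.3747 × (1 + 0.0038×185) = 0.638 Ω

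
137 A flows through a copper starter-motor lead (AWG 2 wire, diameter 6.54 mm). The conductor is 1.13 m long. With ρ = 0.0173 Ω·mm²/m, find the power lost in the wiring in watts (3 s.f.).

ρ = 0.0173 Ω·mm²/m = 1.73×10^-8 Ω·m
A = π(6.54/2 mm)² = π(3.2700e-03 m)² = 3.359e-05 m²
R = ρL/A = (1.73×10^-8)(1.13)/(3.359e-05) = 5.819×10^-4 Ω
P = I²R = (137)² × 5.819×10^-4 = 10.9 W

10.9 W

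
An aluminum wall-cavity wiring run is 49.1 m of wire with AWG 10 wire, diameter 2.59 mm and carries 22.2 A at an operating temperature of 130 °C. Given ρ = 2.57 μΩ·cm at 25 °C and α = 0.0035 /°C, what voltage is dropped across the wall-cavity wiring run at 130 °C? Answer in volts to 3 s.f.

7.27 V

ρ = 2.57 μΩ·cm = 2.57×10^-8 Ω·m
A = π(2.59/2 mm)² = π(1.2950e-03 m)² = 5.269e-06 m²
R₍25₎ = ρL/A = (2.57×10^-8)(49.1)/(5.269e-06) = 0.2395 Ω
R₍130₎ = R₍25₎(1 + αΔT) = 0.2395 × (1 + 0.0035×105) = 0.3275 Ω
V = IR = 22.2 × 0.3275 = 7.27 V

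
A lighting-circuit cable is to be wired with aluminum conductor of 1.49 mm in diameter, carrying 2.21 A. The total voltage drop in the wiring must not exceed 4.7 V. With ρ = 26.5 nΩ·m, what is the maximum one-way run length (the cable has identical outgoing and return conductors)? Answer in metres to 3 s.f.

ρ = 26.5 nΩ·m = 2.65×10^-8 Ω·m
A = π(d/2)² = π(7.4500e-04 m)² = 1.744e-06 m²
L_max = V_max·A/(2·ρI) = (4.7)(1.744e-06)/(2×2.65×10^-8×2.21) = 70.0 m

70.0 m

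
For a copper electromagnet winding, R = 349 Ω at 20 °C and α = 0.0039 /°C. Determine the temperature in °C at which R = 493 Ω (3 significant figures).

126 °C

R = R₀(1 + α(T − T₀)) ⇒ T = T₀ + (R/R₀ − 1)/α
T = 20 + (493/349 − 1)/0.0039 = 20 + (0.4126)/0.0039 = 126 °C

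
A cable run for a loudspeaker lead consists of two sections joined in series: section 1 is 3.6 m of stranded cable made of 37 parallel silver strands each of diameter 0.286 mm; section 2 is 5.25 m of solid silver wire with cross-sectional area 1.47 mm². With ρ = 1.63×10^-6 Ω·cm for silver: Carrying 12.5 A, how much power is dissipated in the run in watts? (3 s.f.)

13.0 W

ρ = 1.63×10^-6 Ω·cm = 1.63×10^-8 Ω·m
Section 1: A_strand = π(1.4300e-04)² = 6.424e-08 m²; R₁ = ρL/(N·A_s) = (1.63×10^-8)(3.6)/(37×6.424e-08) = 0.02469 Ω
Section 2: A = 1.47 mm² = 1.470e-06 m²
R₂ = (1.63×10^-8)(5.25)/(1.470e-06) = 0.05821 Ω
R = R₁ + R₂ = 0.0829 Ω
P = I²R = (12.5)² × 0.0829 = 13.0 W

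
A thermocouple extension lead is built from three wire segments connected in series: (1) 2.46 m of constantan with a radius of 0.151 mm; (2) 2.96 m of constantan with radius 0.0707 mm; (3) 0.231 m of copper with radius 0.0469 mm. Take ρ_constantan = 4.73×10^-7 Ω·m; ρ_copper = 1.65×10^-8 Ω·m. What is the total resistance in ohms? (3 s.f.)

Seg 1: A = πr² = π(1.5100e-04 m)² = 7.163e-08 m²
R_1 = (4.73×10^-7)(2.46)/(7.163e-08) = 16.24 Ω
Seg 2: A = πr² = π(7.0700e-05 m)² = 1.570e-08 m²
R_2 = (4.73×10^-7)(2.96)/(1.570e-08) = 89.16 Ω
Seg 3: A = πr² = π(4.6900e-05 m)² = 6.910e-09 m²
R_3 = (1.65×10^-8)(0.231)/(6.910e-09) = 0.5516 Ω
R_total = R_1 + R_2 + R_3 = 106 Ω

106 Ω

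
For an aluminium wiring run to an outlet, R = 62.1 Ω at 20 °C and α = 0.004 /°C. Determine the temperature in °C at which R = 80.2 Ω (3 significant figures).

R = R₀(1 + α(T − T₀)) ⇒ T = T₀ + (R/R₀ − 1)/α
T = 20 + (80.2/62.1 − 1)/0.004 = 20 + (0.2915)/0.004 = 92.9 °C

92.9 °C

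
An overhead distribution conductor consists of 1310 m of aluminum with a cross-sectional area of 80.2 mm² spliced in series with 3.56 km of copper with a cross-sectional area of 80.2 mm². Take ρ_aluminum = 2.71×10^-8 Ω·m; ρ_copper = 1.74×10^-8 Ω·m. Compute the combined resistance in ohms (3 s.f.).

1.22 Ω

Segment 1: A = 80.2 mm² = 8.020e-05 m²
R₁ = ρL/A = (2.71×10^-8)(1310)/(8.020e-05) = 0.4427 Ω
R₂ = (1.74×10^-8)(3560)/(8.020e-05) = 0.7724 Ω
R = R₁ + R₂ = 1.22 Ω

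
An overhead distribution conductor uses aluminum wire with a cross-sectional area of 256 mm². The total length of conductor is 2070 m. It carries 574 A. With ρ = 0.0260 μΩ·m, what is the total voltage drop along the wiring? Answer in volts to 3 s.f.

ρ = 0.0260 μΩ·m = 2.60×10^-8 Ω·m
A = 256 mm² = 2.560e-04 m²
R = ρL/A = (2.60×10^-8)(2070)/(2.560e-04) = 0.2102 Ω
V = IR = 574 × 0.2102 = 121 V

121 V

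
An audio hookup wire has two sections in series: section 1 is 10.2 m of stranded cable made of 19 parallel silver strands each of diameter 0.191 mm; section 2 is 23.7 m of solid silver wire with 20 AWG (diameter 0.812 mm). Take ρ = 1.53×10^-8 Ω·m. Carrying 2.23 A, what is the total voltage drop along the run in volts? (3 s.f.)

2.20 V

Section 1: A_strand = π(9.5500e-05)² = 2.865e-08 m²; R₁ = ρL/(N·A_s) = (1.53×10^-8)(10.2)/(19×2.865e-08) = 0.2867 Ω
Section 2: A = π(0.812/2 mm)² = π(4.0600e-04 m)² = 5.178e-07 m²
R₂ = (1.53×10^-8)(23.7)/(5.178e-07) = 0.7002 Ω
R = R₁ + R₂ = 0.9869 Ω
V = IR = 2.23 × 0.9869 = 2.20 V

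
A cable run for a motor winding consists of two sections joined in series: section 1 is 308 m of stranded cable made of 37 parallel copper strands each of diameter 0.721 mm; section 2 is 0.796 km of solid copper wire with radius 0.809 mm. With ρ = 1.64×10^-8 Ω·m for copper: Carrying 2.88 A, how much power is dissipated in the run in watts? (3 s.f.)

55.4 W

Section 1: A_strand = π(3.6050e-04)² = 4.083e-07 m²; R₁ = ρL/(N·A_s) = (1.64×10^-8)(308)/(37×4.083e-07) = 0.3344 Ω
Section 2: A = πr² = π(8.0900e-04 m)² = 2.056e-06 m²
R₂ = (1.64×10^-8)(796)/(2.056e-06) = 6.349 Ω
R = R₁ + R₂ = 6.683 Ω
P = I²R = (2.88)² × 6.683 = 55.4 W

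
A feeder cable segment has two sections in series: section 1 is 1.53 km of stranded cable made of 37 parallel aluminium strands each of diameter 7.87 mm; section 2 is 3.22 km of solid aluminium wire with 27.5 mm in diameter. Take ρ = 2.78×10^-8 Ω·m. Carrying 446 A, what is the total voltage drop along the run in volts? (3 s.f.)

77.8 V

Section 1: A_strand = π(3.9350e-03)² = 4.865e-05 m²; R₁ = ρL/(N·A_s) = (2.78×10^-8)(1530)/(37×4.865e-05) = 0.02363 Ω
Section 2: A = π(d/2)² = π(1.3750e-02 m)² = 5.940e-04 m²
R₂ = (2.78×10^-8)(3220)/(5.940e-04) = 0.1507 Ω
R = R₁ + R₂ = 0.1743 Ω
V = IR = 446 × 0.1743 = 77.8 V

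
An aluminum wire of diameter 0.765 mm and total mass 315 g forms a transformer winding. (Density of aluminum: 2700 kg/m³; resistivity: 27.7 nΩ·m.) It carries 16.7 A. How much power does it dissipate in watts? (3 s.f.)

4270 W

ρ = 27.7 nΩ·m = 2.77×10^-8 Ω·m
A = π(d/2)² = π(3.8250e-04 m)² = 4.5963e-07 m²
L = m/(density·A) = 0.315/(2700×4.5963e-07) = 253.8 m
R = ρL/A = (2.77×10^-8)(253.8)/(4.5963e-07) = 15.3 Ω
P = I²R = (16.7)² × 15.3 = 4270 W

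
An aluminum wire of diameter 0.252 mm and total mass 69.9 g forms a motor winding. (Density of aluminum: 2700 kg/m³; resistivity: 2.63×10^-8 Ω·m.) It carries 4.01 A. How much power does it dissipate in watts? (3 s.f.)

4400 W

A = π(d/2)² = π(1.2600e-04 m)² = 4.9876e-08 m²
L = m/(density·A) = 0.0699/(2700×4.9876e-08) = 519.1 m
R = ρL/A = (2.63×10^-8)(519.1)/(4.9876e-08) = 273.7 Ω
P = I²R = (4.01)² × 273.7 = 4400 W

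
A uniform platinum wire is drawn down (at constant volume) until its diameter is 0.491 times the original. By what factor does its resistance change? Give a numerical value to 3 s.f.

17.2

Volume constant ⇒ L' = L/r² with r = 0.491. R' = ρL'/A' = ρ(L/r²)/(πr²d₀²/4) = R/r⁴.
Factor = 17.2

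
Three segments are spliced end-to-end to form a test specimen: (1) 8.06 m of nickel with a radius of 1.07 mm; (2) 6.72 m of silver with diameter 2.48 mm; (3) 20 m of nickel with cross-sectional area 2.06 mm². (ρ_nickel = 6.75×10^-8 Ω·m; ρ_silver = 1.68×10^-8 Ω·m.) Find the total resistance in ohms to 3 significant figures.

0.830 Ω

Seg 1: A = πr² = π(1.0700e-03 m)² = 3.597e-06 m²
R_1 = (6.75×10^-8)(8.06)/(3.597e-06) = 0.1513 Ω
Seg 2: A = π(d/2)² = π(1.2400e-03 m)² = 4.831e-06 m²
R_2 = (1.68×10^-8)(6.72)/(4.831e-06) = 0.02337 Ω
Seg 3: A = 2.06 mm² = 2.060e-06 m²
R_3 = (6.75×10^-8)(20)/(2.060e-06) = 0.6553 Ω
R_total = R_1 + R_2 + R_3 = 0.830 Ω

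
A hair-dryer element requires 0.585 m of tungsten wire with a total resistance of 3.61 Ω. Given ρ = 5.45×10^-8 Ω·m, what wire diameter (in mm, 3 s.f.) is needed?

0.106 mm

A = ρL/R = (5.45×10^-8)(0.585)/(3.61) = 8.832e-09 m²
d = 2√(A/π) = 1.060e-04 m = 0.106 mm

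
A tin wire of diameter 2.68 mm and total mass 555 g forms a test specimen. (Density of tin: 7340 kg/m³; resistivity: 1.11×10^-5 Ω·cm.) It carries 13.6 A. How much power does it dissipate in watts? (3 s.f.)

ρ = 1.11×10^-5 Ω·cm = 1.11×10^-7 Ω·m
A = π(d/2)² = π(1.3400e-03 m)² = 5.6410e-06 m²
L = m/(density·A) = 0.555/(7340×5.6410e-06) = 13.4 m
R = ρL/A = (1.11×10^-7)(13.4)/(5.6410e-06) = 0.2638 Ω
P = I²R = (13.6)² × 0.2638 = 48.8 W

48.8 W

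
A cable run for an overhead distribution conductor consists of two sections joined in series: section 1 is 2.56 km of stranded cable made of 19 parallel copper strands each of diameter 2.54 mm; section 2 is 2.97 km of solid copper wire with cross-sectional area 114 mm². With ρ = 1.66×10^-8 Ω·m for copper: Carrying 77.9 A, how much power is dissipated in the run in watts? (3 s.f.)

Section 1: A_strand = π(1.2700e-03)² = 5.067e-06 m²; R₁ = ρL/(N·A_s) = (1.66×10^-8)(2560)/(19×5.067e-06) = 0.4414 Ω
Section 2: A = 114 mm² = 1.140e-04 m²
R₂ = (1.66×10^-8)(2970)/(1.140e-04) = 0.4325 Ω
R = R₁ + R₂ = 0.8739 Ω
P = I²R = (77.9)² × 0.8739 = 5300 W

5300 W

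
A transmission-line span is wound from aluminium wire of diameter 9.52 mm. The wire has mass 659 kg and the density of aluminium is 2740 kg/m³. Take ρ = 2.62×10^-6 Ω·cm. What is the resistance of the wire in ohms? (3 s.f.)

ρ = 2.62×10^-6 Ω·cm = 2.62×10^-8 Ω·m
A = π(d/2)² = π(4.7600e-03 m)² = 7.1181e-05 m²
L = m/(density·A) = 659/(2740×7.1181e-05) = 3379 m
R = ρL/A = (2.62×10^-8)(3379)/(7.1181e-05) = 1.24 Ω

1.24 Ω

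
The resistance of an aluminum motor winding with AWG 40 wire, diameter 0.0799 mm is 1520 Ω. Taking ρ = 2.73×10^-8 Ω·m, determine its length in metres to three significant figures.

279 m

A = π(0.0799/2 mm)² = π(3.9950e-05 m)² = 5.014e-09 m²
L = RA/ρ = (1520)(5.014e-09)/(2.73×10^-8) = 279 m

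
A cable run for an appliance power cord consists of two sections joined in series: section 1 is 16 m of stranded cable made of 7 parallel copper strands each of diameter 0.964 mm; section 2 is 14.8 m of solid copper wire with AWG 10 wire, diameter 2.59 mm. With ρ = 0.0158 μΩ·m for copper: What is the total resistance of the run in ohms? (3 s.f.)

ρ = 0.0158 μΩ·m = 1.58×10^-8 Ω·m
Section 1: A_strand = π(4.8200e-04)² = 7.299e-07 m²; R₁ = ρL/(N·A_s) = (1.58×10^-8)(16)/(7×7.299e-07) = 0.04948 Ω
Section 2: A = π(2.59/2 mm)² = π(1.2950e-03 m)² = 5.269e-06 m²
R₂ = (1.58×10^-8)(14.8)/(5.269e-06) = 0.04438 Ω
R = R₁ + R₂ = 0.0939 Ω

0.0939 Ω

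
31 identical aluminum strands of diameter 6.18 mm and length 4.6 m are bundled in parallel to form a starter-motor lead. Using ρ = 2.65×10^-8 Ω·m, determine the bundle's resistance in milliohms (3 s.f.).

0.131 mΩ

A_strand = π(3.0900e-03 m)² = 3.000e-05 m²
R_strand = ρL/A = (2.65×10^-8)(4.6)/(3.000e-05) = 0.004064 Ω
R_total = R_strand/N = 0.004064/31 = 0.131 mΩ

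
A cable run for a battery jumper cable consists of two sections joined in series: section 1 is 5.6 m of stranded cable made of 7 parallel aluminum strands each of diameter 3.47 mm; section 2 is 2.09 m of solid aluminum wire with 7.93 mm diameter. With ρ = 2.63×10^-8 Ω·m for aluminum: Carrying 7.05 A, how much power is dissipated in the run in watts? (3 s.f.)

Section 1: A_strand = π(1.7350e-03)² = 9.457e-06 m²; R₁ = ρL/(N·A_s) = (2.63×10^-8)(5.6)/(7×9.457e-06) = 0.002225 Ω
Section 2: A = π(d/2)² = π(3.9650e-03 m)² = 4.939e-05 m²
R₂ = (2.63×10^-8)(2.09)/(4.939e-05) = 0.001113 Ω
R = R₁ + R₂ = 0.003338 Ω
P = I²R = (7.05)² × 0.003338 = 0.166 W

0.166 W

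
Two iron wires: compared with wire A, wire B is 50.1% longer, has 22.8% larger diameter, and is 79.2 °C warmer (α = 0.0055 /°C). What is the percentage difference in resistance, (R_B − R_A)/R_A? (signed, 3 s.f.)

R ∝ ρL/d² with ρ ∝ (1+αΔT), so R_B/R_A = (1 + 50.1/100) × (1 + 22.8/100)⁻² × (1 + 0.0055×79.2)
= 1.501 × 0.6631 × 1.436 = 1.429
(R_B − R_A)/R_A = 1.429 − 1 = 42.9%

42.9%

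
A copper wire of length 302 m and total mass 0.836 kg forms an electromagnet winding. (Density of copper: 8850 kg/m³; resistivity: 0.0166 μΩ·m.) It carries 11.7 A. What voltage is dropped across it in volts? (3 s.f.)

188 V

ρ = 0.0166 μΩ·m = 1.66×10^-8 Ω·m
A = m/(density·L) = 0.836/(8850×302) = 3.1279e-07 m²
R = ρL/A = (1.66×10^-8)(302)/(3.1279e-07) = 16.03 Ω
V = IR = 11.7 × 16.03 = 188 V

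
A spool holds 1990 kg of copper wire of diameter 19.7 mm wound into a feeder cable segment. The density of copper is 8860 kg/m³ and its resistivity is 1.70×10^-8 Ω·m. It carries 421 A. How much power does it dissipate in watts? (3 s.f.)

7280 W

A = π(d/2)² = π(9.8500e-03 m)² = 3.0481e-04 m²
L = m/(density·A) = 1990/(8860×3.0481e-04) = 736.9 m
R = ρL/A = (1.70×10^-8)(736.9)/(3.0481e-04) = 0.0411 Ω
P = I²R = (421)² × 0.0411 = 7280 W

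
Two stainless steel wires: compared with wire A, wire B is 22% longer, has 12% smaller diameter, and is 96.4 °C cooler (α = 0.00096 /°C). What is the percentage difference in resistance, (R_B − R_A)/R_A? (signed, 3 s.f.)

43.0%

R ∝ ρL/d² with ρ ∝ (1+αΔT), so R_B/R_A = (1 + 22/100) × (1 − 12/100)⁻² × (1 − 0.00096×96.4)
= 1.22 × 1.291 × 0.9075 = 1.43
(R_B − R_A)/R_A = 1.43 − 1 = 43.0%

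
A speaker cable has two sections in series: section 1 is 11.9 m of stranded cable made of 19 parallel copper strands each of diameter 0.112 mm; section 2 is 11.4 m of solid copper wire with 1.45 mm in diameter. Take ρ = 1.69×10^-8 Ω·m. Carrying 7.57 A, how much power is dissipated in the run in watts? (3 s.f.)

Section 1: A_strand = π(5.6000e-05)² = 9.852e-09 m²; R₁ = ρL/(N·A_s) = (1.69×10^-8)(11.9)/(19×9.852e-09) = 1.074 Ω
Section 2: A = π(d/2)² = π(7.2500e-04 m)² = 1.651e-06 m²
R₂ = (1.69×10^-8)(11.4)/(1.651e-06) = 0.1167 Ω
R = R₁ + R₂ = 1.191 Ω
P = I²R = (7.57)² × 1.191 = 68.3 W

68.3 W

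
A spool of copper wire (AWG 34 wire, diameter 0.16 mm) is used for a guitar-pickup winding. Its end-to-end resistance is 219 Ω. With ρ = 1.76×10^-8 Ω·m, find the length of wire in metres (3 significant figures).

A = π(0.16/2 mm)² = π(8.0000e-05 m)² = 2.011e-08 m²
L = RA/ρ = (219)(2.011e-08)/(1.76×10^-8) = 250 m

250 m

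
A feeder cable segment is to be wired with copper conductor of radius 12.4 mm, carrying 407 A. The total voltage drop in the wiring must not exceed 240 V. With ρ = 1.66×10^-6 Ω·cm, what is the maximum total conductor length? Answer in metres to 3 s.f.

17200 m

ρ = 1.66×10^-6 Ω·cm = 1.66×10^-8 Ω·m
A = πr² = π(1.2400e-02 m)² = 4.831e-04 m²
L_max = V_max·A/(1·ρI) = (240)(4.831e-04)/(1.66×10^-8×407) = 17200 m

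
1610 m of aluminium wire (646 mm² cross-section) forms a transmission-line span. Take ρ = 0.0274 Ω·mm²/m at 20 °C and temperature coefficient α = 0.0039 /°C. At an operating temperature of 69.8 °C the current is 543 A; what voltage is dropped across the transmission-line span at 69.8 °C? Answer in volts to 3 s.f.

ρ = 0.0274 Ω·mm²/m = 2.74×10^-8 Ω·m
A = 646 mm² = 6.460e-04 m²
R₍20₎ = ρL/A = (2.74×10^-8)(1610)/(6.460e-04) = 0.06829 Ω
R₍69.8₎ = R₍20₎(1 + αΔT) = 0.06829 × (1 + 0.0039×49.8) = 0.08155 Ω
V = IR = 543 × 0.08155 = 44.3 V

44.3 V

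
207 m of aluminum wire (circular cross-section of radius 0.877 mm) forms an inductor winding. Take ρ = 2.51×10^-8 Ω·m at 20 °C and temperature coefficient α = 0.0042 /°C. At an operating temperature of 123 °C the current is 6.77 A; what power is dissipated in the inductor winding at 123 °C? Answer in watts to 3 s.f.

A = πr² = π(8.7700e-04 m)² = 2.416e-06 m²
R₍20₎ = ρL/A = (2.51×10^-8)(207)/(2.416e-06) = 2.15 Ω
R₍123₎ = R₍20₎(1 + αΔT) = 2.15 × (1 + 0.0042×103) = 3.08 Ω
P = I²R = (6.77)² × 3.08 = 141 W

141 W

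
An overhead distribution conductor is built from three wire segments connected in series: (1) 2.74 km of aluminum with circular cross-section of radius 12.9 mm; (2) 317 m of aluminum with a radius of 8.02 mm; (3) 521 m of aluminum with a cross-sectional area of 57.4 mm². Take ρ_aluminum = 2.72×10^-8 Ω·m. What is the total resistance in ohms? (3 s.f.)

0.432 Ω

Seg 1: A = πr² = π(1.2900e-02 m)² = 5.228e-04 m²
R_1 = (2.72×10^-8)(2740)/(5.228e-04) = 0.1426 Ω
Seg 2: A = πr² = π(8.0200e-03 m)² = 2.021e-04 m²
R_2 = (2.72×10^-8)(317)/(2.021e-04) = 0.04267 Ω
Seg 3: A = 57.4 mm² = 5.740e-05 m²
R_3 = (2.72×10^-8)(521)/(5.740e-05) = 0.2469 Ω
R_total = R_1 + R_2 + R_3 = 0.432 Ω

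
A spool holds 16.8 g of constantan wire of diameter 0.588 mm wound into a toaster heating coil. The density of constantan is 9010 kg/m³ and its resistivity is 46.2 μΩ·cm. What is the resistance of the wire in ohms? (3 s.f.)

ρ = 46.2 μΩ·cm = 4.62×10^-7 Ω·m
A = π(d/2)² = π(2.9400e-04 m)² = 2.7155e-07 m²
L = m/(density·A) = 0.0168/(9010×2.7155e-07) = 6.867 m
R = ρL/A = (4.62×10^-7)(6.867)/(2.7155e-07) = 11.7 Ω

11.7 Ω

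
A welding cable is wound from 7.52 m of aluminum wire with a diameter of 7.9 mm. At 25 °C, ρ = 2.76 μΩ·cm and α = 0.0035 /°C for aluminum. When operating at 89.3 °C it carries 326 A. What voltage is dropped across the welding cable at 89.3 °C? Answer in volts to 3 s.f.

1.69 V

ρ = 2.76 μΩ·cm = 2.76×10^-8 Ω·m
A = π(d/2)² = π(3.9500e-03 m)² = 4.902e-05 m²
R₍25₎ = ρL/A = (2.76×10^-8)(7.52)/(4.902e-05) = 0.004234 Ω
R₍89.3₎ = R₍25₎(1 + αΔT) = 0.004234 × (1 + 0.0035×64.3) = 0.005187 Ω
V = IR = 326 × 0.005187 = 1.69 V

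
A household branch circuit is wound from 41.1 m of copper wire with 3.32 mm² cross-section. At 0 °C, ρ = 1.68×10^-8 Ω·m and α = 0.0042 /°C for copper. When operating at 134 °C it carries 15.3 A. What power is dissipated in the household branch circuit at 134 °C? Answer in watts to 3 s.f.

76.1 W

A = 3.32 mm² = 3.320e-06 m²
R₍0₎ = ρL/A = (1.68×10^-8)(41.1)/(3.320e-06) = 0.208 Ω
R₍134₎ = R₍0₎(1 + αΔT) = 0.208 × (1 + 0.0042×134) = 0.325 Ω
P = I²R = (15.3)² × 0.325 = 76.1 W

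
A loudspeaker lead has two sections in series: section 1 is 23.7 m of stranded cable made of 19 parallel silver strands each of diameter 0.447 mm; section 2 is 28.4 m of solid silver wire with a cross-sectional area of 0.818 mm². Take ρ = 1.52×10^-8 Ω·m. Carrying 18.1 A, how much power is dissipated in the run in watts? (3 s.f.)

Section 1: A_strand = π(2.2350e-04)² = 1.569e-07 m²; R₁ = ρL/(N·A_s) = (1.52×10^-8)(23.7)/(19×1.569e-07) = 0.1208 Ω
Section 2: A = 0.818 mm² = 8.180e-07 m²
R₂ = (1.52×10^-8)(28.4)/(8.180e-07) = 0.5277 Ω
R = R₁ + R₂ = 0.6485 Ω
P = I²R = (18.1)² × 0.6485 = 212 W

212 W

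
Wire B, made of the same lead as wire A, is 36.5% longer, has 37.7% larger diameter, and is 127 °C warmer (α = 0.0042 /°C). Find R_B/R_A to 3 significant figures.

1.10

R ∝ ρL/d² with ρ ∝ (1+αΔT), so R_B/R_A = (1 + 36.5/100) × (1 + 37.7/100)⁻² × (1 + 0.0042×127)
= 1.365 × 0.5274 × 1.533 = 1.10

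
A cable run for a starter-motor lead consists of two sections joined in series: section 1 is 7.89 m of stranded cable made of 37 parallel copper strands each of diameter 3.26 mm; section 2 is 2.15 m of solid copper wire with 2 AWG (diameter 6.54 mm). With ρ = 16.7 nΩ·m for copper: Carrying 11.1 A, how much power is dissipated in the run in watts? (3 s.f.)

ρ = 16.7 nΩ·m = 1.67×10^-8 Ω·m
Section 1: A_strand = π(1.6300e-03)² = 8.347e-06 m²; R₁ = ρL/(N·A_s) = (1.67×10^-8)(7.89)/(37×8.347e-06) = 4.266×10^-4 Ω
Section 2: A = π(6.54/2 mm)² = π(3.2700e-03 m)² = 3.359e-05 m²
R₂ = (1.67×10^-8)(2.15)/(3.359e-05) = 0.001069 Ω
R = R₁ + R₂ = 0.001495 Ω
P = I²R = (11.1)² × 0.001495 = 0.184 W

0.184 W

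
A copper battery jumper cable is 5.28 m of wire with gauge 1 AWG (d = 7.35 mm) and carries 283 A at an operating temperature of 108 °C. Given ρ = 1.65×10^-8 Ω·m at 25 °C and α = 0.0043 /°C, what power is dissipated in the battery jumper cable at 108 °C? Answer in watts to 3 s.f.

223 W

A = π(7.35/2 mm)² = π(3.6750e-03 m)² = 4.243e-05 m²
R₍25₎ = ρL/A = (1.65×10^-8)(5.28)/(4.243e-05) = 0.002053 Ω
R₍108₎ = R₍25₎(1 + αΔT) = 0.002053 × (1 + 0.0043×83) = 0.002786 Ω
P = I²R = (283)² × 0.002786 = 223 W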